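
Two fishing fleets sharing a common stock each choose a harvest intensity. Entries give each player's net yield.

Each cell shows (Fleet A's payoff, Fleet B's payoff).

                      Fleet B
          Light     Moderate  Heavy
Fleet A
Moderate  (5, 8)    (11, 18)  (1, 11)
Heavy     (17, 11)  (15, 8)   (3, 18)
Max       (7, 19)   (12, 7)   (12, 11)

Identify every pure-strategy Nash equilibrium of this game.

Fleet A against Light: payoffs 5, 17, 7 → best response Heavy.
Fleet A against Moderate: payoffs 11, 15, 12 → best response Heavy.
Fleet A against Heavy: payoffs 1, 3, 12 → best response Max.
Fleet B against Moderate: payoffs 8, 18, 11 → best response Moderate.
Fleet B against Heavy: payoffs 11, 8, 18 → best response Heavy.
Fleet B against Max: payoffs 19, 7, 11 → best response Light.
No profile is a mutual best response for all players.

This game has no pure Nash equilibrium.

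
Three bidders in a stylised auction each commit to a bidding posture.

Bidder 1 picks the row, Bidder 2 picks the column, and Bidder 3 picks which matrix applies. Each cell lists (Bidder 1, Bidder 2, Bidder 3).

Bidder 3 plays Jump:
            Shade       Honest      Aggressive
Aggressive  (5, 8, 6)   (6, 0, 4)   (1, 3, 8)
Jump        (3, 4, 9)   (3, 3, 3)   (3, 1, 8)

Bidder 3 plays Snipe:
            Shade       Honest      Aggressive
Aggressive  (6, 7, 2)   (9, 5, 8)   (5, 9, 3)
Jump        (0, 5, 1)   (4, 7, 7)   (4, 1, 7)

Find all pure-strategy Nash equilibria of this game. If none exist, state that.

(Aggressive, Shade, Jump)

(Aggressive, Shade, Jump): Bidder 1 gets 5, best alternative 3; Bidder 2 gets 8, best alternative 3; Bidder 3 gets 6, best alternative 2. No profitable deviation — NE.
(Aggressive, Shade, Snipe): Bidder 2 can switch to Aggressive (7 → 9). Not NE.
(Aggressive, Honest, Jump): Bidder 2 can switch to Shade (0 → 8). Not NE.
(Aggressive, Honest, Snipe): Bidder 2 can switch to Shade (5 → 7). Not NE.
(Aggressive, Aggressive, Jump): Bidder 1 can switch to Jump (1 → 3). Not NE.
(Aggressive, Aggressive, Snipe): Bidder 3 can switch to Jump (3 → 8). Not NE.
(Jump, Shade, Jump): Bidder 1 can switch to Aggressive (3 → 5). Not NE.
(The remaining 5 profiles each have a profitable deviation by the same check.)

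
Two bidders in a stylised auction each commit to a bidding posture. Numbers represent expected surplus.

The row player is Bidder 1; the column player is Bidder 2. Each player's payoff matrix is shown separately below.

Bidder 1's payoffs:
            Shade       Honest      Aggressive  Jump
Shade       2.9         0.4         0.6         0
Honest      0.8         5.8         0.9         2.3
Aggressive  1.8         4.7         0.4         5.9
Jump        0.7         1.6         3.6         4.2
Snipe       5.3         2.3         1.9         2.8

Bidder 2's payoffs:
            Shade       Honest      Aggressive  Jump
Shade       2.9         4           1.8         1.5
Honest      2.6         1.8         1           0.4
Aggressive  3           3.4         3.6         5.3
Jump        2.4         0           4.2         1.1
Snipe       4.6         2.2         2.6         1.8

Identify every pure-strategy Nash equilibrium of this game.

Check each profile: it is a Nash equilibrium iff no player can strictly gain by switching unilaterally.
(Shade, Shade): Bidder 1 can switch to Snipe (2.9 → 5.3). Not NE.
(Shade, Honest): Bidder 1 can switch to Honest (0.4 → 5.8). Not NE.
(Shade, Aggressive): Bidder 1 can switch to Honest (0.6 → 0.9). Not NE.
(Shade, Jump): Bidder 1 can switch to Honest (0 → 2.3). Not NE.
(Honest, Shade): Bidder 1 can switch to Shade (0.8 → 2.9). Not NE.
(Honest, Honest): Bidder 2 can switch to Shade (1.8 → 2.6). Not NE.
(Honest, Aggressive): Bidder 1 can switch to Jump (0.9 → 3.6). Not NE.
(Honest, Jump): Bidder 1 can switch to Aggressive (2.3 → 5.9). Not NE.
(Aggressive, Shade): Bidder 1 can switch to Shade (1.8 → 2.9). Not NE.
(Aggressive, Honest): Bidder 1 can switch to Honest (4.7 → 5.8). Not NE.
(Aggressive, Jump): Bidder 1 gets 5.9, best alternative 4.2; Bidder 2 gets 5.3, best alternative 3.6. No profitable deviation — NE.
(Jump, Aggressive): Bidder 1 gets 3.6, best alternative 1.9; Bidder 2 gets 4.2, best alternative 2.4. No profitable deviation — NE.
(Snipe, Shade): Bidder 1 gets 5.3, best alternative 2.9; Bidder 2 gets 4.6, best alternative 2.6. No profitable deviation — NE.
(The remaining 7 profiles each have a profitable deviation by the same check.)

Pure-strategy Nash equilibria: (Aggressive, Jump), (Jump, Aggressive), (Snipe, Shade)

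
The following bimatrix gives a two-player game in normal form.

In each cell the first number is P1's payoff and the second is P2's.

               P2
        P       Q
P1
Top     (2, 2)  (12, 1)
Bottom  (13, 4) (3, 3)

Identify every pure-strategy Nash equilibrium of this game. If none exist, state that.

(Bottom, P)

(Top, P): P1 can switch to Bottom (2 → 13). Not NE.
(Top, Q): P2 can switch to P (1 → 2). Not NE.
(Bottom, P): P1 gets 13, best alternative 2; P2 gets 4, best alternative 3. No profitable deviation — NE.
(Bottom, Q): P1 can switch to Top (3 → 12). Not NE.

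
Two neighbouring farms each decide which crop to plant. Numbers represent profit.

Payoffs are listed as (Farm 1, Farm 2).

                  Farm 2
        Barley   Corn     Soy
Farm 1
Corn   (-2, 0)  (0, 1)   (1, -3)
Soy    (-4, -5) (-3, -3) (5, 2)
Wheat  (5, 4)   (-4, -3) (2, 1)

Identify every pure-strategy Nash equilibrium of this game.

The pure Nash equilibria are (Corn, Corn), (Soy, Soy), (Wheat, Barley).

For each strategy profile, look for a profitable unilateral deviation.
(Corn, Barley): Farm 1 can switch to Wheat (-2 → 5). Not NE.
(Corn, Corn): Farm 1 gets 0, best alternative -3; Farm 2 gets 1, best alternative 0. No profitable deviation — NE.
(Corn, Soy): Farm 1 can switch to Soy (1 → 5). Not NE.
(Soy, Barley): Farm 1 can switch to Corn (-4 → -2). Not NE.
(Soy, Corn): Farm 1 can switch to Corn (-3 → 0). Not NE.
(Soy, Soy): Farm 1 gets 5, best alternative 2; Farm 2 gets 2, best alternative -3. No profitable deviation — NE.
(Wheat, Barley): Farm 1 gets 5, best alternative -2; Farm 2 gets 4, best alternative 1. No profitable deviation — NE.
(Wheat, Corn): Farm 1 can switch to Corn (-4 → 0). Not NE.
(Wheat, Soy): Farm 1 can switch to Soy (2 → 5). Not NE.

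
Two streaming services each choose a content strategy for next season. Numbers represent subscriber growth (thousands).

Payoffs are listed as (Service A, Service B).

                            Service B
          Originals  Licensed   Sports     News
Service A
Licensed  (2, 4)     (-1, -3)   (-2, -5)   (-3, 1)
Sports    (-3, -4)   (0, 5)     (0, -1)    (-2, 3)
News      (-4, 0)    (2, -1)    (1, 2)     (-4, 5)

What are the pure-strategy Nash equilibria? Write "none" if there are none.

(Licensed, Originals): Service A gets 2, best alternative -3; Service B gets 4, best alternative 1. No profitable deviation — NE.
(Licensed, Licensed): Service A can switch to Sports (-1 → 0). Not NE.
(Licensed, Sports): Service A can switch to Sports (-2 → 0). Not NE.
(Licensed, News): Service A can switch to Sports (-3 → -2). Not NE.
(Sports, Originals): Service A can switch to Licensed (-3 → 2). Not NE.
(Sports, Licensed): Service A can switch to News (0 → 2). Not NE.
(Sports, Sports): Service A can switch to News (0 → 1). Not NE.
(The remaining 5 profiles each have a profitable deviation by the same check.)

Pure NE: (Licensed, Originals)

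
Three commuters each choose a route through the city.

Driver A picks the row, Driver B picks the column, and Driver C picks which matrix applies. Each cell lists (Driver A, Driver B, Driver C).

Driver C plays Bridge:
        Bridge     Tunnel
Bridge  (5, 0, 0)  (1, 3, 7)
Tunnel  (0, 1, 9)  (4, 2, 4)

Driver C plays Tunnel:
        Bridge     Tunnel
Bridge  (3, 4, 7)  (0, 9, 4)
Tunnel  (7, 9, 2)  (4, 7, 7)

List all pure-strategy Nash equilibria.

none

(Bridge, Bridge, Bridge): Driver B can switch to Tunnel (0 → 3). Not NE.
(Bridge, Bridge, Tunnel): Driver A can switch to Tunnel (3 → 7). Not NE.
(Bridge, Tunnel, Bridge): Driver A can switch to Tunnel (1 → 4). Not NE.
(Bridge, Tunnel, Tunnel): Driver A can switch to Tunnel (0 → 4). Not NE.
(Tunnel, Bridge, Bridge): Driver A can switch to Bridge (0 → 5). Not NE.
(Tunnel, Bridge, Tunnel): Driver C can switch to Bridge (2 → 9). Not NE.
(Tunnel, Tunnel, Bridge): Driver C can switch to Tunnel (4 → 7). Not NE.
(Tunnel, Tunnel, Tunnel): Driver B can switch to Bridge (7 → 9). Not NE.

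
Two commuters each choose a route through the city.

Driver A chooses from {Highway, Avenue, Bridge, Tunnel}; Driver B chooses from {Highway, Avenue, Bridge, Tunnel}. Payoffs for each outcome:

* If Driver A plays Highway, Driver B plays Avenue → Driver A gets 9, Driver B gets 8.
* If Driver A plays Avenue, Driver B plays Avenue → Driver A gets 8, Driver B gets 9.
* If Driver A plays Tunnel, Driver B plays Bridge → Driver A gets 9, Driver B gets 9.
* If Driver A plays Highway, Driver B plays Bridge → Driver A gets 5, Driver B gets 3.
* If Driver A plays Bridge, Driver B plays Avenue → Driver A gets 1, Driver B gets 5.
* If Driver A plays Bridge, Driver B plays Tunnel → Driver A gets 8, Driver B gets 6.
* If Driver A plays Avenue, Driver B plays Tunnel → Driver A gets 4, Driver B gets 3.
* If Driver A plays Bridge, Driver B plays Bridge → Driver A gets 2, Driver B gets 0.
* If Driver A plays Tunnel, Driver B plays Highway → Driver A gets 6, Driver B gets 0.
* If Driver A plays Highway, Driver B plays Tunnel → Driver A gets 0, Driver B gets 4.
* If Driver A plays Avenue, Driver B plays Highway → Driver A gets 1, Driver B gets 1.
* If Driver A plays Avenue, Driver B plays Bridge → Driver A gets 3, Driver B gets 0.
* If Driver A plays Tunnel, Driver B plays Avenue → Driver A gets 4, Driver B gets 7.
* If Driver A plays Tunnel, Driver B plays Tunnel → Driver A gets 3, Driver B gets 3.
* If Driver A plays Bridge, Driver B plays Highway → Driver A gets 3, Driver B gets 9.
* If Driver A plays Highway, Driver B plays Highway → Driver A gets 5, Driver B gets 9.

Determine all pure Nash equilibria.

(Tunnel, Bridge)

Driver A against Highway: payoffs 5, 1, 3, 6 → best response Tunnel.
Driver A against Avenue: payoffs 9, 8, 1, 4 → best response Highway.
Driver A against Bridge: payoffs 5, 3, 2, 9 → best response Tunnel.
Driver A against Tunnel: payoffs 0, 4, 8, 3 → best response Bridge.
Driver B against Highway: payoffs 9, 8, 3, 4 → best response Highway.
Driver B against Avenue: payoffs 1, 9, 0, 3 → best response Avenue.
Driver B against Bridge: payoffs 9, 5, 0, 6 → best response Highway.
Driver B against Tunnel: payoffs 0, 7, 9, 3 → best response Bridge.
Mutual best responses: (Tunnel, Bridge).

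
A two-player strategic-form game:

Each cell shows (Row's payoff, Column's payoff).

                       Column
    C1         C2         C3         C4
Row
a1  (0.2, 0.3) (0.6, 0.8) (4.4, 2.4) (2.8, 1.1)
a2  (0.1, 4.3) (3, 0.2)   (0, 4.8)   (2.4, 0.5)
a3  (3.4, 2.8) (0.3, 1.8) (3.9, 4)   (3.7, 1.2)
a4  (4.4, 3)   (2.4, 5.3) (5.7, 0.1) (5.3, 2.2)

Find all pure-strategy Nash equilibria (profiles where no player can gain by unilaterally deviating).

(a1, C1): Row can switch to a3 (0.2 → 3.4). Not NE.
(a1, C2): Row can switch to a2 (0.6 → 3). Not NE.
(a1, C3): Row can switch to a4 (4.4 → 5.7). Not NE.
(a1, C4): Row can switch to a3 (2.8 → 3.7). Not NE.
(a2, C1): Row can switch to a1 (0.1 → 0.2). Not NE.
(a2, C2): Column can switch to C1 (0.2 → 4.3). Not NE.
(a2, C3): Row can switch to a1 (0 → 4.4). Not NE.
(a2, C4): Row can switch to a1 (2.4 → 2.8). Not NE.
(a3, C1): Row can switch to a4 (3.4 → 4.4). Not NE.
(a3, C2): Row can switch to a1 (0.3 → 0.6). Not NE.
(a3, C3): Row can switch to a1 (3.9 → 4.4). Not NE.
(a3, C4): Row can switch to a4 (3.7 → 5.3). Not NE.
(The remaining 4 profiles each have a profitable deviation by the same check.)

This game has no pure Nash equilibrium.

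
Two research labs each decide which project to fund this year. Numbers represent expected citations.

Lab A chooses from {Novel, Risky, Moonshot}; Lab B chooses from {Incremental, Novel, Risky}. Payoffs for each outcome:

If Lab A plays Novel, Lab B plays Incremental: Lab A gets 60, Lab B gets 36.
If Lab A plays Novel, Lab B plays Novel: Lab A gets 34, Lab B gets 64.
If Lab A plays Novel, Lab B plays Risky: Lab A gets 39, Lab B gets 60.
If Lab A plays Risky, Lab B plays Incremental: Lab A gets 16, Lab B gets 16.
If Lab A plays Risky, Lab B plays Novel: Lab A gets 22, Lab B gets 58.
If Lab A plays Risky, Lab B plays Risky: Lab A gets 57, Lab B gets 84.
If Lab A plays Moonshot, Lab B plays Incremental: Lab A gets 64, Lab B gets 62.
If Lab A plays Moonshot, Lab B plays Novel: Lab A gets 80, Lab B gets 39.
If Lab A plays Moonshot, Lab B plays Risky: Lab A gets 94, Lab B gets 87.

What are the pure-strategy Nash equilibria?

Pure NE: (Moonshot, Risky)

Check each profile: it is a Nash equilibrium iff no player can strictly gain by switching unilaterally.
(Novel, Incremental): Lab A can switch to Moonshot (60 → 64). Not NE.
(Novel, Novel): Lab A can switch to Moonshot (34 → 80). Not NE.
(Novel, Risky): Lab A can switch to Risky (39 → 57). Not NE.
(Risky, Incremental): Lab A can switch to Novel (16 → 60). Not NE.
(Risky, Novel): Lab A can switch to Novel (22 → 34). Not NE.
(Risky, Risky): Lab A can switch to Moonshot (57 → 94). Not NE.
(Moonshot, Incremental): Lab B can switch to Risky (62 → 87). Not NE.
(Moonshot, Novel): Lab B can switch to Incremental (39 → 62). Not NE.
(Moonshot, Risky): Lab A gets 94, best alternative 57; Lab B gets 87, best alternative 62. No profitable deviation — NE.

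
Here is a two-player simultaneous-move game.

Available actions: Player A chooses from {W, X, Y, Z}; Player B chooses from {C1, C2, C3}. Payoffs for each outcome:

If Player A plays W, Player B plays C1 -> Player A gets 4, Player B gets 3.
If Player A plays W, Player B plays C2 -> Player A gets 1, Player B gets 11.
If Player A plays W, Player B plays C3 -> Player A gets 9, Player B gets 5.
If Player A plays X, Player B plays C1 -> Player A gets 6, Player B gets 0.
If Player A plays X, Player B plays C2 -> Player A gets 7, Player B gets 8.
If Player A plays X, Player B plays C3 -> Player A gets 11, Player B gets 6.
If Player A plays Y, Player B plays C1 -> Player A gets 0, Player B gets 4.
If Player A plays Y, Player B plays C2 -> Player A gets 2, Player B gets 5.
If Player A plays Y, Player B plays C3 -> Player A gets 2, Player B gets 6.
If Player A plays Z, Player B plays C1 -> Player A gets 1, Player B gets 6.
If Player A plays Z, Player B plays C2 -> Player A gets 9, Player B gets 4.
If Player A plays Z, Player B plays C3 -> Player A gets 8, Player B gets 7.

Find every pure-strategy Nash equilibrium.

(W, C1): Player A can switch to X (4 → 6). Not NE.
(W, C2): Player A can switch to X (1 → 7). Not NE.
(W, C3): Player A can switch to X (9 → 11). Not NE.
(X, C1): Player B can switch to C2 (0 → 8). Not NE.
(X, C2): Player A can switch to Z (7 → 9). Not NE.
(X, C3): Player B can switch to C2 (6 → 8). Not NE.
(The remaining 6 profiles each have a profitable deviation by the same check.)

There is no pure-strategy Nash equilibrium.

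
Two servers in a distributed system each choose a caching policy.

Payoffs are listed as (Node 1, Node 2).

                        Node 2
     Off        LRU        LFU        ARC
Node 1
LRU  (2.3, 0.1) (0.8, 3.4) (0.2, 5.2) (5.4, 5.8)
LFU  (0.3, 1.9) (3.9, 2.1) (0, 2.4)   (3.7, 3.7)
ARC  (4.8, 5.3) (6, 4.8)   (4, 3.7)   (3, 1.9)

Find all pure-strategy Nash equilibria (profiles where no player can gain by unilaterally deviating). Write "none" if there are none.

The pure Nash equilibria are (LRU, ARC); (ARC, Off).

Node 1 against Off: payoffs 2.3, 0.3, 4.8 → best response ARC.
Node 1 against LRU: payoffs 0.8, 3.9, 6 → best response ARC.
Node 1 against LFU: payoffs 0.2, 0, 4 → best response ARC.
Node 1 against ARC: payoffs 5.4, 3.7, 3 → best response LRU.
Node 2 against LRU: payoffs 0.1, 3.4, 5.2, 5.8 → best response ARC.
Node 2 against LFU: payoffs 1.9, 2.1, 2.4, 3.7 → best response ARC.
Node 2 against ARC: payoffs 5.3, 4.8, 3.7, 1.9 → best response Off.
Mutual best responses: (LRU, ARC); (ARC, Off).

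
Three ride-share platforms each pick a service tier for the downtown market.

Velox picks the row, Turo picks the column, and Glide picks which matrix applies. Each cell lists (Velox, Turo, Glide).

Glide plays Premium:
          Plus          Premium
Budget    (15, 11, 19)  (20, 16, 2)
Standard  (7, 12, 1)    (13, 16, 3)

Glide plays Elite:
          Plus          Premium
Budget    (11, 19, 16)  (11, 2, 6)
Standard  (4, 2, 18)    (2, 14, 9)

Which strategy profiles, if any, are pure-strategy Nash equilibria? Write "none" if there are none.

This game has no pure Nash equilibrium.

For each strategy profile, look for a profitable unilateral deviation.
(Budget, Plus, Premium): Turo can switch to Premium (11 → 16). Not NE.
(Budget, Plus, Elite): Glide can switch to Premium (16 → 19). Not NE.
(Budget, Premium, Premium): Glide can switch to Elite (2 → 6). Not NE.
(Budget, Premium, Elite): Turo can switch to Plus (2 → 19). Not NE.
(Standard, Plus, Premium): Velox can switch to Budget (7 → 15). Not NE.
(Standard, Plus, Elite): Velox can switch to Budget (4 → 11). Not NE.
(The remaining 2 profiles each have a profitable deviation by the same check.)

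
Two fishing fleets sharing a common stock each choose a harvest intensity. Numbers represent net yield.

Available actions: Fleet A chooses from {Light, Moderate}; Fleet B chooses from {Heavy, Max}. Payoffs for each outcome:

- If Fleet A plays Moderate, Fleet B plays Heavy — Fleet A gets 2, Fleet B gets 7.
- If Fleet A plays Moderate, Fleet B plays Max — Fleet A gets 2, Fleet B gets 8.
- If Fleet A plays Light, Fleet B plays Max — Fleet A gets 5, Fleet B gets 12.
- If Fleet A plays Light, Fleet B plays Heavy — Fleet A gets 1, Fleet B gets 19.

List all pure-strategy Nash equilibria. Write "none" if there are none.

For each player, find the best response to each opponent profile; mutual best responses are the pure NE.
Fleet A against Heavy: payoffs 1, 2 → best response Moderate.
Fleet A against Max: payoffs 5, 2 → best response Light.
Fleet B against Light: payoffs 19, 12 → best response Heavy.
Fleet B against Moderate: payoffs 7, 8 → best response Max.
No profile is a mutual best response for all players.

none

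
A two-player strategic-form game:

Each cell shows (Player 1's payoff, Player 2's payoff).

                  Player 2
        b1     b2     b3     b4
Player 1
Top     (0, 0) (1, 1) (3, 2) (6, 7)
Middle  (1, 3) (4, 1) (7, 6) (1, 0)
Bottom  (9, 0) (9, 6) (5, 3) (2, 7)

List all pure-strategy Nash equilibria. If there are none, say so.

Player 1 against b1: payoffs 0, 1, 9 → best response Bottom.
Player 1 against b2: payoffs 1, 4, 9 → best response Bottom.
Player 1 against b3: payoffs 3, 7, 5 → best response Middle.
Player 1 against b4: payoffs 6, 1, 2 → best response Top.
Player 2 against Top: payoffs 0, 1, 2, 7 → best response b4.
Player 2 against Middle: payoffs 3, 1, 6, 0 → best response b3.
Player 2 against Bottom: payoffs 0, 6, 3, 7 → best response b4.
Mutual best responses: (Top, b4); (Middle, b3).

Pure-strategy Nash equilibria: (Top, b4); (Middle, b3)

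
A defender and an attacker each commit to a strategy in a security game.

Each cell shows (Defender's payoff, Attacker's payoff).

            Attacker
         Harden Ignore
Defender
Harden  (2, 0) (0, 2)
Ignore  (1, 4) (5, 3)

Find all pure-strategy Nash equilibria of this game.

none

(Harden, Harden): Attacker can switch to Ignore (0 → 2). Not NE.
(Harden, Ignore): Defender can switch to Ignore (0 → 5). Not NE.
(Ignore, Harden): Defender can switch to Harden (1 → 2). Not NE.
(Ignore, Ignore): Attacker can switch to Harden (3 → 4). Not NE.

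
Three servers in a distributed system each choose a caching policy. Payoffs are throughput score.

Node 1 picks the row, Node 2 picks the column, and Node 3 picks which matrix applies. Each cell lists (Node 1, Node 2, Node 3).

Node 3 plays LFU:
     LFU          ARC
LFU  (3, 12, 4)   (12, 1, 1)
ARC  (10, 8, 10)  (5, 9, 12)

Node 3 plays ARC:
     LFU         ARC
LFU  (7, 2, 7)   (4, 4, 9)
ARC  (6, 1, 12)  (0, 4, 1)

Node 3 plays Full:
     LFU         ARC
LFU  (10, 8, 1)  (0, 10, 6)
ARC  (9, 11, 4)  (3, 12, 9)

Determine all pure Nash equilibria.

(LFU, LFU, LFU): Node 1 can switch to ARC (3 → 10). Not NE.
(LFU, LFU, ARC): Node 2 can switch to ARC (2 → 4). Not NE.
(LFU, LFU, Full): Node 2 can switch to ARC (8 → 10). Not NE.
(LFU, ARC, LFU): Node 2 can switch to LFU (1 → 12). Not NE.
(LFU, ARC, ARC): Node 1 gets 4, best alternative 0; Node 2 gets 4, best alternative 2; Node 3 gets 9, best alternative 6. No profitable deviation — NE.
(LFU, ARC, Full): Node 1 can switch to ARC (0 → 3). Not NE.
(ARC, LFU, LFU): Node 2 can switch to ARC (8 → 9). Not NE.
(ARC, LFU, ARC): Node 1 can switch to LFU (6 → 7). Not NE.
(ARC, LFU, Full): Node 1 can switch to LFU (9 → 10). Not NE.
(The remaining 3 profiles each have a profitable deviation by the same check.)

The unique pure-strategy Nash equilibrium is (LFU, ARC, ARC).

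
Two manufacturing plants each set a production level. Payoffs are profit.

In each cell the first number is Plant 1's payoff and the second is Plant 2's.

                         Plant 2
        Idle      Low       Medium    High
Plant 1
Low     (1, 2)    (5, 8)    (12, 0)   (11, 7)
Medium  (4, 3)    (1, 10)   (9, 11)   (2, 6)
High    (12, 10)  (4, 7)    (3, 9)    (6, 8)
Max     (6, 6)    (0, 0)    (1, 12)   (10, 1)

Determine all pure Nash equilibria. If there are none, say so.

Pure-strategy Nash equilibria: (Low, Low), (High, Idle)

Mark each player's best response to every combination of opponents' strategies; a profile where every player is best-responding is a pure Nash equilibrium.
Plant 1 against Idle: payoffs 1, 4, 12, 6 → best response High.
Plant 1 against Low: payoffs 5, 1, 4, 0 → best response Low.
Plant 1 against Medium: payoffs 12, 9, 3, 1 → best response Low.
Plant 1 against High: payoffs 11, 2, 6, 10 → best response Low.
Plant 2 against Low: payoffs 2, 8, 0, 7 → best response Low.
Plant 2 against Medium: payoffs 3, 10, 11, 6 → best response Medium.
Plant 2 against High: payoffs 10, 7, 9, 8 → best response Idle.
Plant 2 against Max: payoffs 6, 0, 12, 1 → best response Medium.
Mutual best responses: (Low, Low); (High, Idle).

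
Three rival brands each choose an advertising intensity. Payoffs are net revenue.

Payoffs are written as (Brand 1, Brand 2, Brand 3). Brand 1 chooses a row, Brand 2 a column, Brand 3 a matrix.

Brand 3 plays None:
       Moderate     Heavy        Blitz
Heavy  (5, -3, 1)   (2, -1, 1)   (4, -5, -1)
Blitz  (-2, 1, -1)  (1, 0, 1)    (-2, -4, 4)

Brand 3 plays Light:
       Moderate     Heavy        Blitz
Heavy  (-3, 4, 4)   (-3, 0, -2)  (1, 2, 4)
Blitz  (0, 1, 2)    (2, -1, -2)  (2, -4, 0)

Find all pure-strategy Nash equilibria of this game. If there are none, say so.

Pure-strategy Nash equilibria: (Heavy, Heavy, None); (Blitz, Moderate, Light)

Check each profile: it is a Nash equilibrium iff no player can strictly gain by switching unilaterally.
(Heavy, Moderate, None): Brand 2 can switch to Heavy (-3 → -1). Not NE.
(Heavy, Moderate, Light): Brand 1 can switch to Blitz (-3 → 0). Not NE.
(Heavy, Heavy, None): Brand 1 gets 2, best alternative 1; Brand 2 gets -1, best alternative -3; Brand 3 gets 1, best alternative -2. No profitable deviation — NE.
(Heavy, Heavy, Light): Brand 1 can switch to Blitz (-3 → 2). Not NE.
(Heavy, Blitz, None): Brand 2 can switch to Moderate (-5 → -3). Not NE.
(Heavy, Blitz, Light): Brand 1 can switch to Blitz (1 → 2). Not NE.
(Blitz, Moderate, None): Brand 1 can switch to Heavy (-2 → 5). Not NE.
(Blitz, Moderate, Light): Brand 1 gets 0, best alternative -3; Brand 2 gets 1, best alternative -1; Brand 3 gets 2, best alternative -1. No profitable deviation — NE.
(Blitz, Heavy, None): Brand 1 can switch to Heavy (1 → 2). Not NE.
(Blitz, Heavy, Light): Brand 2 can switch to Moderate (-1 → 1). Not NE.
(Blitz, Blitz, None): Brand 1 can switch to Heavy (-2 → 4). Not NE.
(Blitz, Blitz, Light): Brand 2 can switch to Moderate (-4 → 1). Not NE.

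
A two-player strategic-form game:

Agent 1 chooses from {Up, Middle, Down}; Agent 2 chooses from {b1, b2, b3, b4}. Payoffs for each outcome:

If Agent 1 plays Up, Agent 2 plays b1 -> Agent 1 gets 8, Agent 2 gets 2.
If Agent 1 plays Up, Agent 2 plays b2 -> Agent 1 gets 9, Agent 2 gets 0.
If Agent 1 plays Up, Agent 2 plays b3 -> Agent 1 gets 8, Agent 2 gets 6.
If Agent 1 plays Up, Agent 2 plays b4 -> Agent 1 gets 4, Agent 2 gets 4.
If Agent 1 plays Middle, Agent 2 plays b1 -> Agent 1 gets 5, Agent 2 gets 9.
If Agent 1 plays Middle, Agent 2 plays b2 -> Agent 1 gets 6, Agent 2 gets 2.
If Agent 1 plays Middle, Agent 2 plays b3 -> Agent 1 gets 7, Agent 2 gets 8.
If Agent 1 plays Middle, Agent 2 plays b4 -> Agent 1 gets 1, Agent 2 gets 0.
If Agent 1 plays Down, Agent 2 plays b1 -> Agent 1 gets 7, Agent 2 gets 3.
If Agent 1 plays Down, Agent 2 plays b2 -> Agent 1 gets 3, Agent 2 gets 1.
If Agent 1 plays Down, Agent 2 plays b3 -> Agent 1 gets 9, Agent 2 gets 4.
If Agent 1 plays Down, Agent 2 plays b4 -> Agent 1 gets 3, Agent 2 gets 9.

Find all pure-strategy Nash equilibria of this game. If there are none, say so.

Agent 1 against b1: payoffs 8, 5, 7 → best response Up.
Agent 1 against b2: payoffs 9, 6, 3 → best response Up.
Agent 1 against b3: payoffs 8, 7, 9 → best response Down.
Agent 1 against b4: payoffs 4, 1, 3 → best response Up.
Agent 2 against Up: payoffs 2, 0, 6, 4 → best response b3.
Agent 2 against Middle: payoffs 9, 2, 8, 0 → best response b1.
Agent 2 against Down: payoffs 3, 1, 4, 9 → best response b4.
No profile is a mutual best response for all players.

This game has no pure Nash equilibrium.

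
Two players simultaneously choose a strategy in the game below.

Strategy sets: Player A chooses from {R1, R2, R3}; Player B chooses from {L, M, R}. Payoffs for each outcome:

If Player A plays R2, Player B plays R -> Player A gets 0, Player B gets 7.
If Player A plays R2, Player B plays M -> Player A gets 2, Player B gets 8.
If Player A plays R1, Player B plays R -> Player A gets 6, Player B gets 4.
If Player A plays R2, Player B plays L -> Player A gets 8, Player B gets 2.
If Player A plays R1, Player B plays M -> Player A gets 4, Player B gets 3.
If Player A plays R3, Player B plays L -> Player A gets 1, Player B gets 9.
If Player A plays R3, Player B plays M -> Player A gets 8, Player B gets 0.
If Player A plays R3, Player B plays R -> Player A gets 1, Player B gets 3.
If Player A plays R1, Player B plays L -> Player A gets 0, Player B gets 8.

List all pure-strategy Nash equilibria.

This game has no pure Nash equilibrium.

Player A against L: payoffs 0, 8, 1 → best response R2.
Player A against M: payoffs 4, 2, 8 → best response R3.
Player A against R: payoffs 6, 0, 1 → best response R1.
Player B against R1: payoffs 8, 3, 4 → best response L.
Player B against R2: payoffs 2, 8, 7 → best response M.
Player B against R3: payoffs 9, 0, 3 → best response L.
No profile is a mutual best response for all players.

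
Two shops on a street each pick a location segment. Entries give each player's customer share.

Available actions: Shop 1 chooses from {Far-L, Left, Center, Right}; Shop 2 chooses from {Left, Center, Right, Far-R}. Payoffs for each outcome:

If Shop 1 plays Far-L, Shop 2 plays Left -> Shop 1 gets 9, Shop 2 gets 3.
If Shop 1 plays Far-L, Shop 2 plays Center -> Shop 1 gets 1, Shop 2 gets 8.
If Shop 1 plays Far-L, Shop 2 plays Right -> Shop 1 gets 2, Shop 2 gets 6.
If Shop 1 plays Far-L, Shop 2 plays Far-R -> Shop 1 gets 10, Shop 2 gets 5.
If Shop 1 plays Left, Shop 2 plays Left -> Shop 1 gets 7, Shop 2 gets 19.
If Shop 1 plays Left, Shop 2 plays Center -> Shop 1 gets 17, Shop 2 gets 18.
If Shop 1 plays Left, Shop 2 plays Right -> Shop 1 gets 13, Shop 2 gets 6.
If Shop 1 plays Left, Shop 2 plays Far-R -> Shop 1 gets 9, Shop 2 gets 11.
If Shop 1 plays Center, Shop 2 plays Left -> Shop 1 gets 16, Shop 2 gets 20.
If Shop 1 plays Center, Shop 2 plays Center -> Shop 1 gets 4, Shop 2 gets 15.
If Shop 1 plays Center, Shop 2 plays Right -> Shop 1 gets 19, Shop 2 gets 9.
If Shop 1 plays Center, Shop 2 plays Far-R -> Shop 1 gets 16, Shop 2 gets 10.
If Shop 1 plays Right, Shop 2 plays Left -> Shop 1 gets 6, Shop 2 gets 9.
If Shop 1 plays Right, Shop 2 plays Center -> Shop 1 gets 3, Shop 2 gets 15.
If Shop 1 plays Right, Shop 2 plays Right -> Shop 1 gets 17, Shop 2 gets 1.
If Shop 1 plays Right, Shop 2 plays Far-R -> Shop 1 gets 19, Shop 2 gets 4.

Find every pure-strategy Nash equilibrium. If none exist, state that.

(Far-L, Left): Shop 1 can switch to Center (9 → 16). Not NE.
(Far-L, Center): Shop 1 can switch to Left (1 → 17). Not NE.
(Far-L, Right): Shop 1 can switch to Left (2 → 13). Not NE.
(Far-L, Far-R): Shop 1 can switch to Center (10 → 16). Not NE.
(Left, Left): Shop 1 can switch to Far-L (7 → 9). Not NE.
(Left, Center): Shop 2 can switch to Left (18 → 19). Not NE.
(Left, Right): Shop 1 can switch to Center (13 → 19). Not NE.
(Left, Far-R): Shop 1 can switch to Far-L (9 → 10). Not NE.
(Center, Left): Shop 1 gets 16, best alternative 9; Shop 2 gets 20, best alternative 15. No profitable deviation — NE.
(Center, Center): Shop 1 can switch to Left (4 → 17). Not NE.
(Center, Right): Shop 2 can switch to Left (9 → 20). Not NE.
(Center, Far-R): Shop 1 can switch to Right (16 → 19). Not NE.
(Right, Left): Shop 1 can switch to Far-L (6 → 9). Not NE.
(The remaining 3 profiles each have a profitable deviation by the same check.)

(Center, Left)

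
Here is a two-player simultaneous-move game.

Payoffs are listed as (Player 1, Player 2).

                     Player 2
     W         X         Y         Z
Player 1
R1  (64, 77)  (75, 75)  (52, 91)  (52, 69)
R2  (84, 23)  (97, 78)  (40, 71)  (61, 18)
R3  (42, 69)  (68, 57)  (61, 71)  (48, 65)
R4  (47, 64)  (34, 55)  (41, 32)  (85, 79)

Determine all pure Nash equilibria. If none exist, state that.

For each player, find the best response to each opponent profile; mutual best responses are the pure NE.
Player 1 against W: payoffs 64, 84, 42, 47 → best response R2.
Player 1 against X: payoffs 75, 97, 68, 34 → best response R2.
Player 1 against Y: payoffs 52, 40, 61, 41 → best response R3.
Player 1 against Z: payoffs 52, 61, 48, 85 → best response R4.
Player 2 against R1: payoffs 77, 75, 91, 69 → best response Y.
Player 2 against R2: payoffs 23, 78, 71, 18 → best response X.
Player 2 against R3: payoffs 69, 57, 71, 65 → best response Y.
Player 2 against R4: payoffs 64, 55, 32, 79 → best response Z.
Mutual best responses: (R2, X); (R3, Y); (R4, Z).

Pure-strategy Nash equilibria: (R2, X) and (R3, Y) and (R4, Z)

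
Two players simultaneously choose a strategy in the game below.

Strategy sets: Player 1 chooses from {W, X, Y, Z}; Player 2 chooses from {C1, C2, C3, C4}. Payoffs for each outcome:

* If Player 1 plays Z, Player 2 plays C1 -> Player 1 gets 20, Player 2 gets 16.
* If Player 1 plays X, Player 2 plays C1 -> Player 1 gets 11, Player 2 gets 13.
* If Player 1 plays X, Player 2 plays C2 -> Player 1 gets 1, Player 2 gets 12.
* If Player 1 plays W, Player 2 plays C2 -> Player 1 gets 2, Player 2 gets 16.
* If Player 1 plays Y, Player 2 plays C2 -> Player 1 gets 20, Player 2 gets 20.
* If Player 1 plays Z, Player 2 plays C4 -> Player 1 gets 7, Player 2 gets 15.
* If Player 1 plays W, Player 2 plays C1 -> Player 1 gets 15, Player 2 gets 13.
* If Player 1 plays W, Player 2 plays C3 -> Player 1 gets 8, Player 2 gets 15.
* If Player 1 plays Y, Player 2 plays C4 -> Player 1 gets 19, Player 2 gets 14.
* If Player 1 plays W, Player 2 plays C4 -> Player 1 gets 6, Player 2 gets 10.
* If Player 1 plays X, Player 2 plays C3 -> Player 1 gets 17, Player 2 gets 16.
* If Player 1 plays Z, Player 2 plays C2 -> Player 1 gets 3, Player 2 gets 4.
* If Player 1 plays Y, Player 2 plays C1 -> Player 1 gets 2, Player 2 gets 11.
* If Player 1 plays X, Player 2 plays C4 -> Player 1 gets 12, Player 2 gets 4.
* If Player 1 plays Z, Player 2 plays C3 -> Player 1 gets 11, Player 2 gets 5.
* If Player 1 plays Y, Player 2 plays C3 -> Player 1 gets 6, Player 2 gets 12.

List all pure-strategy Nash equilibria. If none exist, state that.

Player 1 against C1: payoffs 15, 11, 2, 20 → best response Z.
Player 1 against C2: payoffs 2, 1, 20, 3 → best response Y.
Player 1 against C3: payoffs 8, 17, 6, 11 → best response X.
Player 1 against C4: payoffs 6, 12, 19, 7 → best response Y.
Player 2 against W: payoffs 13, 16, 15, 10 → best response C2.
Player 2 against X: payoffs 13, 12, 16, 4 → best response C3.
Player 2 against Y: payoffs 11, 20, 12, 14 → best response C2.
Player 2 against Z: payoffs 16, 4, 5, 15 → best response C1.
Mutual best responses: (X, C3); (Y, C2); (Z, C1).

The pure Nash equilibria are (X, C3); (Y, C2); (Z, C1).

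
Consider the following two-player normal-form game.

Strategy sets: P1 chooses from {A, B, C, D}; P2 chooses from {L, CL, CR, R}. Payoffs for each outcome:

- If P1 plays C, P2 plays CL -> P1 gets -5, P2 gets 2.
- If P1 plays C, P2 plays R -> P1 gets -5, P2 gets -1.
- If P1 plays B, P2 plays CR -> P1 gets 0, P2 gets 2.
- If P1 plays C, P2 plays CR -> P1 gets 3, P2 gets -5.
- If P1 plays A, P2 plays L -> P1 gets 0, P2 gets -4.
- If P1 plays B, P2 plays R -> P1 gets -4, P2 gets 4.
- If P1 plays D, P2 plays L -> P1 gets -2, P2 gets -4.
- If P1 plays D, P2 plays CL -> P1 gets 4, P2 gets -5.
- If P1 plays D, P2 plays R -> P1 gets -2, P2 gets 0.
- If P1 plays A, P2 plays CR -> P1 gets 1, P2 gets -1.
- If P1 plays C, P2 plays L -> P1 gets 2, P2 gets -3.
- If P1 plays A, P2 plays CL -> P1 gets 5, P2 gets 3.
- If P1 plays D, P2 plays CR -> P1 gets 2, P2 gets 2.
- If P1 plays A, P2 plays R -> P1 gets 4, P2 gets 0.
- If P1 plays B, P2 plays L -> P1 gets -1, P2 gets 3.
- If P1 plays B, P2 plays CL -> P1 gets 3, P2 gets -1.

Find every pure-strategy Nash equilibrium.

(A, CL)

P1 against L: payoffs 0, -1, 2, -2 → best response C.
P1 against CL: payoffs 5, 3, -5, 4 → best response A.
P1 against CR: payoffs 1, 0, 3, 2 → best response C.
P1 against R: payoffs 4, -4, -5, -2 → best response A.
P2 against A: payoffs -4, 3, -1, 0 → best response CL.
P2 against B: payoffs 3, -1, 2, 4 → best response R.
P2 against C: payoffs -3, 2, -5, -1 → best response CL.
P2 against D: payoffs -4, -5, 2, 0 → best response CR.
Mutual best responses: (A, CL).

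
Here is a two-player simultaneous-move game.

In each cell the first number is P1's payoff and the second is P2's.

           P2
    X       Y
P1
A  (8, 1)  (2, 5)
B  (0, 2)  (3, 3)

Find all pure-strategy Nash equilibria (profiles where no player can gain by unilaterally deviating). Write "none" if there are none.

The unique pure-strategy Nash equilibrium is (B, Y).

(A, X): P2 can switch to Y (1 → 5). Not NE.
(A, Y): P1 can switch to B (2 → 3). Not NE.
(B, X): P1 can switch to A (0 → 8). Not NE.
(B, Y): P1 gets 3, best alternative 2; P2 gets 3, best alternative 2. No profitable deviation — NE.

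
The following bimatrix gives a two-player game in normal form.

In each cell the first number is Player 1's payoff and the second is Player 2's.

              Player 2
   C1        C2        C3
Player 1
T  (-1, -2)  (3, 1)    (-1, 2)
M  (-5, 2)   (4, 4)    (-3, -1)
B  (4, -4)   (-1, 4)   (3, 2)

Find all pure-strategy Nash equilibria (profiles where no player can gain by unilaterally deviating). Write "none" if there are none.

(M, C2)

(T, C1): Player 1 can switch to B (-1 → 4). Not NE.
(T, C2): Player 1 can switch to M (3 → 4). Not NE.
(T, C3): Player 1 can switch to B (-1 → 3). Not NE.
(M, C1): Player 1 can switch to T (-5 → -1). Not NE.
(M, C2): Player 1 gets 4, best alternative 3; Player 2 gets 4, best alternative 2. No profitable deviation — NE.
(M, C3): Player 1 can switch to T (-3 → -1). Not NE.
(B, C1): Player 2 can switch to C2 (-4 → 4). Not NE.
(The remaining 2 profiles each have a profitable deviation by the same check.)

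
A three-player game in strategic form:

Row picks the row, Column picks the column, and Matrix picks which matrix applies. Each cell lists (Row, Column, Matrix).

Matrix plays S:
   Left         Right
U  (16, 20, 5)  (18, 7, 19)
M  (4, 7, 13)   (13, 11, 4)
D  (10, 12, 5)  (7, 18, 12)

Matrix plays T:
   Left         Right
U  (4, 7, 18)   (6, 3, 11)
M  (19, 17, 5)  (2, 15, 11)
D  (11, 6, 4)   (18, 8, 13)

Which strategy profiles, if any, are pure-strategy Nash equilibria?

Pure NE: (D, Right, T)

Mark each player's best response to every combination of opponents' strategies; a profile where every player is best-responding is a pure Nash equilibrium.
Row against (Left, S): payoffs 16, 4, 10 → best response U.
Row against (Left, T): payoffs 4, 19, 11 → best response M.
Row against (Right, S): payoffs 18, 13, 7 → best response U.
Row against (Right, T): payoffs 6, 2, 18 → best response D.
Column against (U, S): payoffs 20, 7 → best response Left.
Column against (U, T): payoffs 7, 3 → best response Left.
Column against (M, S): payoffs 7, 11 → best response Right.
Column against (M, T): payoffs 17, 15 → best response Left.
Column against (D, S): payoffs 12, 18 → best response Right.
Column against (D, T): payoffs 6, 8 → best response Right.
Matrix against (U, Left): payoffs 5, 18 → best response T.
Matrix against (U, Right): payoffs 19, 11 → best response S.
Matrix against (M, Left): payoffs 13, 5 → best response S.
Matrix against (M, Right): payoffs 4, 11 → best response T.
Matrix against (D, Left): payoffs 5, 4 → best response S.
Matrix against (D, Right): payoffs 12, 13 → best response T.
Mutual best responses: (D, Right, T).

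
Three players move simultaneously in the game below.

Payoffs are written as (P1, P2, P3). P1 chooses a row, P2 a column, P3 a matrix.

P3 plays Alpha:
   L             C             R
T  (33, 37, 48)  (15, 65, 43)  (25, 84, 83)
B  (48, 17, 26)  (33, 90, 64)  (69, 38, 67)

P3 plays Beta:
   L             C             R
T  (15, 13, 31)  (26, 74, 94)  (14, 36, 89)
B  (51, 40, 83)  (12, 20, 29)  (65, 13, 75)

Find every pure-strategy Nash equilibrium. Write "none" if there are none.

Pure-strategy Nash equilibria: (T, C, Beta) and (B, L, Beta) and (B, C, Alpha)

(T, L, Alpha): P1 can switch to B (33 → 48). Not NE.
(T, L, Beta): P1 can switch to B (15 → 51). Not NE.
(T, C, Alpha): P1 can switch to B (15 → 33). Not NE.
(T, C, Beta): P1 gets 26, best alternative 12; P2 gets 74, best alternative 36; P3 gets 94, best alternative 43. No profitable deviation — NE.
(T, R, Alpha): P1 can switch to B (25 → 69). Not NE.
(T, R, Beta): P1 can switch to B (14 → 65). Not NE.
(B, L, Alpha): P2 can switch to C (17 → 90). Not NE.
(B, L, Beta): P1 gets 51, best alternative 15; P2 gets 40, best alternative 20; P3 gets 83, best alternative 26. No profitable deviation — NE.
(B, C, Alpha): P1 gets 33, best alternative 15; P2 gets 90, best alternative 38; P3 gets 64, best alternative 29. No profitable deviation — NE.
(B, C, Beta): P1 can switch to T (12 → 26). Not NE.
(B, R, Alpha): P2 can switch to C (38 → 90). Not NE.
(The remaining 1 profile has a profitable deviation by the same check.)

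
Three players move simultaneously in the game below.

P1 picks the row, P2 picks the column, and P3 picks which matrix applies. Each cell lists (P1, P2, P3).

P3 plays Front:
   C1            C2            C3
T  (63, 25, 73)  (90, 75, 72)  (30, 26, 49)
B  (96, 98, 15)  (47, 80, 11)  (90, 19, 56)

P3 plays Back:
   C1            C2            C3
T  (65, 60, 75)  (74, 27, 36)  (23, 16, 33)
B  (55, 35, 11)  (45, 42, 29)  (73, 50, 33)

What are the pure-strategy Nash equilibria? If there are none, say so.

(T, C1, Front): P1 can switch to B (63 → 96). Not NE.
(T, C1, Back): P1 gets 65, best alternative 55; P2 gets 60, best alternative 27; P3 gets 75, best alternative 73. No profitable deviation — NE.
(T, C2, Front): P1 gets 90, best alternative 47; P2 gets 75, best alternative 26; P3 gets 72, best alternative 36. No profitable deviation — NE.
(T, C2, Back): P2 can switch to C1 (27 → 60). Not NE.
(T, C3, Front): P1 can switch to B (30 → 90). Not NE.
(T, C3, Back): P1 can switch to B (23 → 73). Not NE.
(B, C1, Front): P1 gets 96, best alternative 63; P2 gets 98, best alternative 80; P3 gets 15, best alternative 11. No profitable deviation — NE.
(B, C1, Back): P1 can switch to T (55 → 65). Not NE.
(B, C2, Front): P1 can switch to T (47 → 90). Not NE.
(The remaining 3 profiles each have a profitable deviation by the same check.)

Pure-strategy Nash equilibria: (T, C1, Back); (T, C2, Front); (B, C1, Front)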